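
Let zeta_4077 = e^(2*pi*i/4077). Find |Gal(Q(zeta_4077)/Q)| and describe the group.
|Gal(Q(zeta_4077)/Q)| = phi(4077) = 2700; group ≅ (Z/4077Z)^* ≅ Z/18Z × Z/150Z

The n-th cyclotomic polynomial Φ_4077(x) is the minimal polynomial of zeta_4077 over Q and has degree phi(4077) = 2700. So Q(zeta_4077) is a degree-2700 Galois extension with Galois group (Z/4077Z)^*. By CRT, (Z/4077Z)^* ≅ (Z/27Z)^* × (Z/151Z)^*. Each prime-power unit group is (Z/27Z)^* ≅ Z/18Z; (Z/151Z)^* ≅ Z/150Z. Hence Gal(Q(zeta_4077)/Q) ≅ Z/18Z × Z/150Z.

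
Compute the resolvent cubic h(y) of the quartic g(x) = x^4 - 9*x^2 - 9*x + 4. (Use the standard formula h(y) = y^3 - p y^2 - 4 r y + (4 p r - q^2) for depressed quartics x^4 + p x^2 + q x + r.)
h(y) = y^3 + 9*y^2 - 16*y - 225

Identify coefficients: p = -9, q = -9, r = 4.
Plug into h(y) = y^3 - p y^2 - 4 r y + (4 p r - q^2):
  h(y) = y^3 - (-9) y^2 - 4*(4) y + (4*(-9)*(4) - (-9)^2)
       = y^3 + (9) y^2 + (-16) y + (-225).
Simplifying: h(y) = y^3 + 9*y^2 - 16*y - 225.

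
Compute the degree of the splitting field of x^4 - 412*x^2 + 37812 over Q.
[K:Q] = 4

f factors as (x^2 - 274)(x^2 - 138); the splitting field is K = Q(sqrt(274), sqrt(138)). Since 274, 138, and 37812 are all non-squares in Q, the three subfields Q(sqrt(274)), Q(sqrt(138)), Q(sqrt(37812)) are distinct degree-2 extensions, so [K:Q] = 4 (Klein four Galois group).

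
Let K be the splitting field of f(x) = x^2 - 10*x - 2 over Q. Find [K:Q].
[K:Q] = 2

The discriminant of x^2 + (-10)*x + (-2) is b^2 - 4c = 100 - (-8) = 108. Since 108 is not a perfect square in Q, the polynomial is irreducible over Q. Its two roots generate a degree-2 extension, so [K:Q] = 2.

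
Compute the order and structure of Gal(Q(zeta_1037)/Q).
|Gal(Q(zeta_1037)/Q)| = phi(1037) = 960; group ≅ (Z/1037Z)^* ≅ Z/16Z × Z/60Z

The n-th cyclotomic polynomial Φ_1037(x) is the minimal polynomial of zeta_1037 over Q and has degree phi(1037) = 960. So Q(zeta_1037) is a degree-960 Galois extension with Galois group (Z/1037Z)^*. By CRT, (Z/1037Z)^* ≅ (Z/17Z)^* × (Z/61Z)^*. Each prime-power unit group is (Z/17Z)^* ≅ Z/16Z; (Z/61Z)^* ≅ Z/60Z. Hence Gal(Q(zeta_1037)/Q) ≅ Z/16Z × Z/60Z.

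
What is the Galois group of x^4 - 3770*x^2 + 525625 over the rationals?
Gal(K/Q) = Z/2Z (cyclic of order 2)

f factors as (x^2 - 3625)(x^2 - 145), so the splitting field is K = Q(sqrt(3625), sqrt(145)). The squarefree part of 3625 is 145 and the squarefree part of 145 is also 145, so sqrt(3625) and sqrt(145) are both rational multiples of sqrt(145). Hence Q(sqrt(3625)) = Q(sqrt(145)) = Q(sqrt(145)), and the splitting field collapses to a single degree-2 extension with Galois group Z/2Z.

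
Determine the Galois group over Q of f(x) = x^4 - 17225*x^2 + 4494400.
Gal(K/Q) = Z/2Z (cyclic of order 2)

f factors as (x^2 - 16960)(x^2 - 265), so the splitting field is K = Q(sqrt(16960), sqrt(265)). The squarefree part of 16960 is 265 and the squarefree part of 265 is also 265, so sqrt(16960) and sqrt(265) are both rational multiples of sqrt(265). Hence Q(sqrt(16960)) = Q(sqrt(265)) = Q(sqrt(265)), and the splitting field collapses to a single degree-2 extension with Galois group Z/2Z.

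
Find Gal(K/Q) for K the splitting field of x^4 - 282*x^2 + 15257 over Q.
Gal(K/Q) = V_4 (Klein four-group, Z/2Z × Z/2Z)

f factors as (x^2 - 73)(x^2 - 209), so the splitting field is K = Q(sqrt(73), sqrt(209)). The elements 73, 209, 15257 are all non-squares in Q, so sqrt(73) and sqrt(209) generate independent quadratic extensions. Thus [K:Q] = 4 and Gal(K/Q) is generated by the two order-2 automorphisms sqrt(73) ↦ -sqrt(73) and sqrt(209) ↦ -sqrt(209), giving V_4.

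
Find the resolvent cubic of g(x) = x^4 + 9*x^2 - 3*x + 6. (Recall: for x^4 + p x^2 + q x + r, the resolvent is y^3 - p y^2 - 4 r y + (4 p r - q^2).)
h(y) = y^3 - 9*y^2 - 24*y + 207

Identify coefficients: p = 9, q = -3, r = 6.
Plug into h(y) = y^3 - p y^2 - 4 r y + (4 p r - q^2):
  h(y) = y^3 - (9) y^2 - 4*(6) y + (4*(9)*(6) - (-3)^2)
       = y^3 + (-9) y^2 + (-24) y + (207).
Simplifying: h(y) = y^3 - 9*y^2 - 24*y + 207.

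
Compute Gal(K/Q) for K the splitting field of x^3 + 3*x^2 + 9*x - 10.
Gal(K/Q) = S_3 (symmetric group of order 6)

Compute the discriminant of x^3 + (3)*x^2 + (9)*x + (-10): Δ = -8667. Since Δ is not a rational square, the Galois group is not contained in A_3; it must be the full S_3 (irreducibility of the cubic rules out anything smaller).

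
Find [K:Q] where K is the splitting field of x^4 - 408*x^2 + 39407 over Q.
[K:Q] = 4

f factors as (x^2 - 157)(x^2 - 251); the splitting field is K = Q(sqrt(157), sqrt(251)). Since 157, 251, and 39407 are all non-squares in Q, the three subfields Q(sqrt(157)), Q(sqrt(251)), Q(sqrt(39407)) are distinct degree-2 extensions, so [K:Q] = 4 (Klein four Galois group).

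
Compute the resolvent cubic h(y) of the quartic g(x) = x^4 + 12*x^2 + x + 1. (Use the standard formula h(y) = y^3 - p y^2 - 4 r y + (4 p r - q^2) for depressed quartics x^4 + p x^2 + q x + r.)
h(y) = y^3 - 12*y^2 - 4*y + 47

Identify coefficients: p = 12, q = 1, r = 1.
Plug into h(y) = y^3 - p y^2 - 4 r y + (4 p r - q^2):
  h(y) = y^3 - (12) y^2 - 4*(1) y + (4*(12)*(1) - (1)^2)
       = y^3 + (-12) y^2 + (-4) y + (47).
Simplifying: h(y) = y^3 - 12*y^2 - 4*y + 47.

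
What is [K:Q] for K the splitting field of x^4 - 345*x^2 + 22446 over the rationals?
[K:Q] = 4

f factors as (x^2 - 258)(x^2 - 87); the splitting field is K = Q(sqrt(258), sqrt(87)). Since 258, 87, and 22446 are all non-squares in Q, the three subfields Q(sqrt(258)), Q(sqrt(87)), Q(sqrt(22446)) are distinct degree-2 extensions, so [K:Q] = 4 (Klein four Galois group).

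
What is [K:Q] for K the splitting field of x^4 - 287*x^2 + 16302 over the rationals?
[K:Q] = 4

f factors as (x^2 - 78)(x^2 - 209); the splitting field is K = Q(sqrt(78), sqrt(209)). Since 78, 209, and 16302 are all non-squares in Q, the three subfields Q(sqrt(78)), Q(sqrt(209)), Q(sqrt(16302)) are distinct degree-2 extensions, so [K:Q] = 4 (Klein four Galois group).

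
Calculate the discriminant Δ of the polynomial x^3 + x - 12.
Δ = -3892

For a depressed cubic x^3 + p x + q the discriminant is Δ = -4 p^3 - 27 q^2 = -4*(1)^3 - 27*(-12)^2 = -4 - 3888 = -3892.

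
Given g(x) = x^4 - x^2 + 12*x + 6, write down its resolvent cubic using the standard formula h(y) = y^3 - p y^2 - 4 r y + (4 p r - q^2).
h(y) = y^3 + y^2 - 24*y - 168

Identify coefficients: p = -1, q = 12, r = 6.
Plug into h(y) = y^3 - p y^2 - 4 r y + (4 p r - q^2):
  h(y) = y^3 - (-1) y^2 - 4*(6) y + (4*(-1)*(6) - (12)^2)
       = y^3 + (1) y^2 + (-24) y + (-168).
Simplifying: h(y) = y^3 + y^2 - 24*y - 168.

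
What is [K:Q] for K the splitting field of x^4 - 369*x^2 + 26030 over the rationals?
[K:Q] = 4

f factors as (x^2 - 95)(x^2 - 274); the splitting field is K = Q(sqrt(95), sqrt(274)). Since 95, 274, and 26030 are all non-squares in Q, the three subfields Q(sqrt(95)), Q(sqrt(274)), Q(sqrt(26030)) are distinct degree-2 extensions, so [K:Q] = 4 (Klein four Galois group).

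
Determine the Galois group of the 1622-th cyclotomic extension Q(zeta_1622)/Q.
|Gal(Q(zeta_1622)/Q)| = phi(1622) = 810; group ≅ (Z/1622Z)^* ≅ Z/810Z

The n-th cyclotomic polynomial Φ_1622(x) is the minimal polynomial of zeta_1622 over Q and has degree phi(1622) = 810. So Q(zeta_1622) is a degree-810 Galois extension with Galois group (Z/1622Z)^*. By CRT, (Z/1622Z)^* ≅ (Z/2Z)^* × (Z/811Z)^*. Each prime-power unit group is (Z/2Z)^* ≅ trivial group (order 1); (Z/811Z)^* ≅ Z/810Z. Hence Gal(Q(zeta_1622)/Q) ≅ Z/810Z.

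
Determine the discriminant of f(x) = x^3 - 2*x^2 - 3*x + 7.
Δ = -199

For x^3 + a x^2 + b x + c the discriminant is Δ = 18 a b c - 4 a^3 c + a^2 b^2 - 4 b^3 - 27 c^2.
Plug a = -2, b = -3, c = 7:
  18*(-2)*(-3)*(7) - 4*(-2)^3*(7) + (-2)^2*(-3)^2 - 4*(-3)^3 - 27*(7)^2
  = 756 + (224) + 36 + (108) + (-1323)
  = -199.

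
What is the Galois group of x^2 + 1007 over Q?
Gal(K/Q) = Z/2Z (cyclic of order 2)

x^2 + 1007 is irreducible over Q since -1007 is not a rational square. The splitting field Q(sqrt(-1007)) has degree 2 over Q, and its unique nontrivial automorphism is sqrt(-1007) ↦ -sqrt(-1007). Hence Gal(Q(sqrt(-1007))/Q) = Z/2Z.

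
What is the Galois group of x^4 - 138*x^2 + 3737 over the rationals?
Gal(K/Q) = V_4 (Klein four-group, Z/2Z × Z/2Z)

f factors as (x^2 - 101)(x^2 - 37), so the splitting field is K = Q(sqrt(101), sqrt(37)). The elements 101, 37, 3737 are all non-squares in Q, so sqrt(101) and sqrt(37) generate independent quadratic extensions. Thus [K:Q] = 4 and Gal(K/Q) is generated by the two order-2 automorphisms sqrt(101) ↦ -sqrt(101) and sqrt(37) ↦ -sqrt(37), giving V_4.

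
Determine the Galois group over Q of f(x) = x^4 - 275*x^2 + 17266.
Gal(K/Q) = V_4 (Klein four-group, Z/2Z × Z/2Z)

f factors as (x^2 - 97)(x^2 - 178), so the splitting field is K = Q(sqrt(97), sqrt(178)). The elements 97, 178, 17266 are all non-squares in Q, so sqrt(97) and sqrt(178) generate independent quadratic extensions. Thus [K:Q] = 4 and Gal(K/Q) is generated by the two order-2 automorphisms sqrt(97) ↦ -sqrt(97) and sqrt(178) ↦ -sqrt(178), giving V_4.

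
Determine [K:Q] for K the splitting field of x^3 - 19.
[K:Q] = 6

x^3 - 19 has one real root r = 19^(1/3) and two complex roots r*zeta_3, r*zeta_3^2 where zeta_3 = e^(2*pi*i/3). The splitting field is Q(r, zeta_3). [Q(r):Q] = 3 and [Q(zeta_3):Q] = 2 with gcd = 1, so [Q(r, zeta_3):Q] = 3 * 2 = 6.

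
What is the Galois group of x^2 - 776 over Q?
Gal(K/Q) = Z/2Z (cyclic of order 2)

x^2 - 776 is irreducible over Q since 776 is not a rational square. The splitting field Q(sqrt(776)) has degree 2 over Q, and its unique nontrivial automorphism is sqrt(776) ↦ -sqrt(776). Hence Gal(Q(sqrt(776))/Q) = Z/2Z.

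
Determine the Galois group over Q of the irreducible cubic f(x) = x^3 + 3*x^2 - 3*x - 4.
Gal(K/Q) = S_3 (symmetric group of order 6)

Compute the discriminant of x^3 + (3)*x^2 + (-3)*x + (-4): Δ = 837. Since Δ is not a rational square, the Galois group is not contained in A_3; it must be the full S_3 (irreducibility of the cubic rules out anything smaller).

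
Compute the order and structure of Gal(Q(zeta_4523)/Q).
|Gal(Q(zeta_4523)/Q)| = phi(4523) = 4522; group ≅ (Z/4523Z)^* ≅ Z/4522Z

The n-th cyclotomic polynomial Φ_4523(x) is the minimal polynomial of zeta_4523 over Q and has degree phi(4523) = 4522. So Q(zeta_4523) is a degree-4522 Galois extension with Galois group (Z/4523Z)^*. (Z/4523Z)^* is cyclic since 4523 is an odd prime power (or 4). Hence Gal(Q(zeta_4523)/Q) ≅ Z/4522Z.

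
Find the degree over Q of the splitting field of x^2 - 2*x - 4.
[K:Q] = 2

The discriminant of x^2 + (-2)*x + (-4) is b^2 - 4c = 4 - (-16) = 20. Since 20 is not a perfect square in Q, the polynomial is irreducible over Q. Its two roots generate a degree-2 extension, so [K:Q] = 2.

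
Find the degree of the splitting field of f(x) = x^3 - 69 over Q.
[K:Q] = 6

x^3 - 69 has one real root r = 69^(1/3) and two complex roots r*zeta_3, r*zeta_3^2 where zeta_3 = e^(2*pi*i/3). The splitting field is Q(r, zeta_3). [Q(r):Q] = 3 and [Q(zeta_3):Q] = 2 with gcd = 1, so [Q(r, zeta_3):Q] = 3 * 2 = 6.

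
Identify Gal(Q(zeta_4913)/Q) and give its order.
|Gal(Q(zeta_4913)/Q)| = phi(4913) = 4624; group ≅ (Z/4913Z)^* ≅ Z/4624Z

The n-th cyclotomic polynomial Φ_4913(x) is the minimal polynomial of zeta_4913 over Q and has degree phi(4913) = 4624. So Q(zeta_4913) is a degree-4624 Galois extension with Galois group (Z/4913Z)^*. (Z/4913Z)^* is cyclic since 4913 is an odd prime power (or 4). Hence Gal(Q(zeta_4913)/Q) ≅ Z/4624Z.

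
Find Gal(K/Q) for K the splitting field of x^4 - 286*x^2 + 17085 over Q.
Gal(K/Q) = V_4 (Klein four-group, Z/2Z × Z/2Z)

f factors as (x^2 - 85)(x^2 - 201), so the splitting field is K = Q(sqrt(85), sqrt(201)). The elements 85, 201, 17085 are all non-squares in Q, so sqrt(85) and sqrt(201) generate independent quadratic extensions. Thus [K:Q] = 4 and Gal(K/Q) is generated by the two order-2 automorphisms sqrt(85) ↦ -sqrt(85) and sqrt(201) ↦ -sqrt(201), giving V_4.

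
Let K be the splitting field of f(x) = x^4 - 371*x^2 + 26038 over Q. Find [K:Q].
[K:Q] = 4

f factors as (x^2 - 94)(x^2 - 277); the splitting field is K = Q(sqrt(94), sqrt(277)). Since 94, 277, and 26038 are all non-squares in Q, the three subfields Q(sqrt(94)), Q(sqrt(277)), Q(sqrt(26038)) are distinct degree-2 extensions, so [K:Q] = 4 (Klein four Galois group).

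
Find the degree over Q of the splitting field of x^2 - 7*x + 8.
[K:Q] = 2

The discriminant of x^2 + (-7)*x + (8) is b^2 - 4c = 49 - (32) = 17. Since 17 is not a perfect square in Q, the polynomial is irreducible over Q. Its two roots generate a degree-2 extension, so [K:Q] = 2.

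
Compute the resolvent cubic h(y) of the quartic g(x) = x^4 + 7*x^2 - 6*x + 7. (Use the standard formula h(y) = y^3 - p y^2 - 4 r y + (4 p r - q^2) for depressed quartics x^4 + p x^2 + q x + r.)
h(y) = y^3 - 7*y^2 - 28*y + 160

Identify coefficients: p = 7, q = -6, r = 7.
Plug into h(y) = y^3 - p y^2 - 4 r y + (4 p r - q^2):
  h(y) = y^3 - (7) y^2 - 4*(7) y + (4*(7)*(7) - (-6)^2)
       = y^3 + (-7) y^2 + (-28) y + (160).
Simplifying: h(y) = y^3 - 7*y^2 - 28*y + 160.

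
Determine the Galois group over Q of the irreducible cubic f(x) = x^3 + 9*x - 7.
Gal(K/Q) = S_3 (symmetric group of order 6)

Compute the discriminant of x^3 + (0)*x^2 + (9)*x + (-7): Δ = -4239. Since Δ is not a rational square, the Galois group is not contained in A_3; it must be the full S_3 (irreducibility of the cubic rules out anything smaller).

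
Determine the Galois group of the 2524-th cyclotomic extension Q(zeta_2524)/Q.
|Gal(Q(zeta_2524)/Q)| = phi(2524) = 1260; group ≅ (Z/2524Z)^* ≅ Z/2Z × Z/630Z

The n-th cyclotomic polynomial Φ_2524(x) is the minimal polynomial of zeta_2524 over Q and has degree phi(2524) = 1260. So Q(zeta_2524) is a degree-1260 Galois extension with Galois group (Z/2524Z)^*. By CRT, (Z/2524Z)^* ≅ (Z/4Z)^* × (Z/631Z)^*. Each prime-power unit group is (Z/4Z)^* ≅ Z/2Z; (Z/631Z)^* ≅ Z/630Z. Hence Gal(Q(zeta_2524)/Q) ≅ Z/2Z × Z/630Z.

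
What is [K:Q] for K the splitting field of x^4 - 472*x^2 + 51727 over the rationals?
[K:Q] = 4

f factors as (x^2 - 299)(x^2 - 173); the splitting field is K = Q(sqrt(299), sqrt(173)). Since 299, 173, and 51727 are all non-squares in Q, the three subfields Q(sqrt(299)), Q(sqrt(173)), Q(sqrt(51727)) are distinct degree-2 extensions, so [K:Q] = 4 (Klein four Galois group).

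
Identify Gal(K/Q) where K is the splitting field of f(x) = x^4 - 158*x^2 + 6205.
Gal(K/Q) = V_4 (Klein four-group, Z/2Z × Z/2Z)

f factors as (x^2 - 85)(x^2 - 73), so the splitting field is K = Q(sqrt(85), sqrt(73)). The elements 85, 73, 6205 are all non-squares in Q, so sqrt(85) and sqrt(73) generate independent quadratic extensions. Thus [K:Q] = 4 and Gal(K/Q) is generated by the two order-2 automorphisms sqrt(85) ↦ -sqrt(85) and sqrt(73) ↦ -sqrt(73), giving V_4.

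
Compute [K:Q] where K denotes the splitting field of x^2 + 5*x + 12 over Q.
[K:Q] = 2

The discriminant of x^2 + (5)*x + (12) is b^2 - 4c = 25 - (48) = -23. Since -23 is not a perfect square in Q, the polynomial is irreducible over Q. Its two roots generate a degree-2 extension, so [K:Q] = 2.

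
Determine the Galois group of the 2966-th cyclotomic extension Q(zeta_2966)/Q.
|Gal(Q(zeta_2966)/Q)| = phi(2966) = 1482; group ≅ (Z/2966Z)^* ≅ Z/1482Z

The n-th cyclotomic polynomial Φ_2966(x) is the minimal polynomial of zeta_2966 over Q and has degree phi(2966) = 1482. So Q(zeta_2966) is a degree-1482 Galois extension with Galois group (Z/2966Z)^*. By CRT, (Z/2966Z)^* ≅ (Z/2Z)^* × (Z/1483Z)^*. Each prime-power unit group is (Z/2Z)^* ≅ trivial group (order 1); (Z/1483Z)^* ≅ Z/1482Z. Hence Gal(Q(zeta_2966)/Q) ≅ Z/1482Z.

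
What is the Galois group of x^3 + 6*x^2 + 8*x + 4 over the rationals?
Gal(K/Q) = S_3 (symmetric group of order 6)

Compute the discriminant of x^3 + (6)*x^2 + (8)*x + (4): Δ = -176. Since Δ is not a rational square, the Galois group is not contained in A_3; it must be the full S_3 (irreducibility of the cubic rules out anything smaller).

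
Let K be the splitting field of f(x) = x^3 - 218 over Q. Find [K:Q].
[K:Q] = 6

x^3 - 218 has one real root r = 218^(1/3) and two complex roots r*zeta_3, r*zeta_3^2 where zeta_3 = e^(2*pi*i/3). The splitting field is Q(r, zeta_3). [Q(r):Q] = 3 and [Q(zeta_3):Q] = 2 with gcd = 1, so [Q(r, zeta_3):Q] = 3 * 2 = 6.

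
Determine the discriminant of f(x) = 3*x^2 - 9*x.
Δ = 81

For a quadratic a x^2 + b x + c the discriminant is Δ = b^2 - 4ac = (-9)^2 - 4*(3)*(0) = 81 - (0) = 81.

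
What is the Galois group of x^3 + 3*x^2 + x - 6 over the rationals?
Gal(K/Q) = S_3 (symmetric group of order 6)

Compute the discriminant of x^3 + (3)*x^2 + (1)*x + (-6): Δ = -643. Since Δ is not a rational square, the Galois group is not contained in A_3; it must be the full S_3 (irreducibility of the cubic rules out anything smaller).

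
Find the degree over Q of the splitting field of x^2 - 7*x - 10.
[K:Q] = 2

The discriminant of x^2 + (-7)*x + (-10) is b^2 - 4c = 49 - (-40) = 89. Since 89 is not a perfect square in Q, the polynomial is irreducible over Q. Its two roots generate a degree-2 extension, so [K:Q] = 2.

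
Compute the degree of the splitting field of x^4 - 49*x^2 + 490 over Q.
[K:Q] = 4

f factors as (x^2 - 14)(x^2 - 35); the splitting field is K = Q(sqrt(14), sqrt(35)). Since 14, 35, and 490 are all non-squares in Q, the three subfields Q(sqrt(14)), Q(sqrt(35)), Q(sqrt(490)) are distinct degree-2 extensions, so [K:Q] = 4 (Klein four Galois group).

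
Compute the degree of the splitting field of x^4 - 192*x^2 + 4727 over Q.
[K:Q] = 4

f factors as (x^2 - 163)(x^2 - 29); the splitting field is K = Q(sqrt(163), sqrt(29)). Since 163, 29, and 4727 are all non-squares in Q, the three subfields Q(sqrt(163)), Q(sqrt(29)), Q(sqrt(4727)) are distinct degree-2 extensions, so [K:Q] = 4 (Klein four Galois group).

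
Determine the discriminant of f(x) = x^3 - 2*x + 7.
Δ = -1291

For a depressed cubic x^3 + p x + q the discriminant is Δ = -4 p^3 - 27 q^2 = -4*(-2)^3 - 27*(7)^2 = 32 - 1323 = -1291.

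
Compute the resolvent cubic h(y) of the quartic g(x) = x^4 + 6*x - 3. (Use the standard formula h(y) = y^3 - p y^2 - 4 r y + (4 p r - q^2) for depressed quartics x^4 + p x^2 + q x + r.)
h(y) = y^3 + 12*y - 36

Identify coefficients: p = 0, q = 6, r = -3.
Plug into h(y) = y^3 - p y^2 - 4 r y + (4 p r - q^2):
  h(y) = y^3 - (0) y^2 - 4*(-3) y + (4*(0)*(-3) - (6)^2)
       = y^3 + (0) y^2 + (12) y + (-36).
Simplifying: h(y) = y^3 + 12*y - 36.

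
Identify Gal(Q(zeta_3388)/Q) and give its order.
|Gal(Q(zeta_3388)/Q)| = phi(3388) = 1320; group ≅ (Z/3388Z)^* ≅ Z/2Z × Z/6Z × Z/110Z

The n-th cyclotomic polynomial Φ_3388(x) is the minimal polynomial of zeta_3388 over Q and has degree phi(3388) = 1320. So Q(zeta_3388) is a degree-1320 Galois extension with Galois group (Z/3388Z)^*. By CRT, (Z/3388Z)^* ≅ (Z/4Z)^* × (Z/7Z)^* × (Z/121Z)^*. Each prime-power unit group is (Z/4Z)^* ≅ Z/2Z; (Z/7Z)^* ≅ Z/6Z; (Z/121Z)^* ≅ Z/110Z. Hence Gal(Q(zeta_3388)/Q) ≅ Z/2Z × Z/6Z × Z/110Z.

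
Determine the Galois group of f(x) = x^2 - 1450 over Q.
Gal(K/Q) = Z/2Z (cyclic of order 2)

x^2 - 1450 is irreducible over Q since 1450 is not a rational square. The splitting field Q(sqrt(1450)) has degree 2 over Q, and its unique nontrivial automorphism is sqrt(1450) ↦ -sqrt(1450). Hence Gal(Q(sqrt(1450))/Q) = Z/2Z.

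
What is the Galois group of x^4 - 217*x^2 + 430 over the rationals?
Gal(K/Q) = V_4 (Klein four-group, Z/2Z × Z/2Z)

f factors as (x^2 - 2)(x^2 - 215), so the splitting field is K = Q(sqrt(2), sqrt(215)). The elements 2, 215, 430 are all non-squares in Q, so sqrt(2) and sqrt(215) generate independent quadratic extensions. Thus [K:Q] = 4 and Gal(K/Q) is generated by the two order-2 automorphisms sqrt(2) ↦ -sqrt(2) and sqrt(215) ↦ -sqrt(215), giving V_4.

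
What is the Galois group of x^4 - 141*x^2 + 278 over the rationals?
Gal(K/Q) = V_4 (Klein four-group, Z/2Z × Z/2Z)

f factors as (x^2 - 2)(x^2 - 139), so the splitting field is K = Q(sqrt(2), sqrt(139)). The elements 2, 139, 278 are all non-squares in Q, so sqrt(2) and sqrt(139) generate independent quadratic extensions. Thus [K:Q] = 4 and Gal(K/Q) is generated by the two order-2 automorphisms sqrt(2) ↦ -sqrt(2) and sqrt(139) ↦ -sqrt(139), giving V_4.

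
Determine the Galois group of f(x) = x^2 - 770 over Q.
Gal(K/Q) = Z/2Z (cyclic of order 2)

x^2 - 770 is irreducible over Q since 770 is not a rational square. The splitting field Q(sqrt(770)) has degree 2 over Q, and its unique nontrivial automorphism is sqrt(770) ↦ -sqrt(770). Hence Gal(Q(sqrt(770))/Q) = Z/2Z.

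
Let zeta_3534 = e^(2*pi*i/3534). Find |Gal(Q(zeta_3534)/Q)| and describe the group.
|Gal(Q(zeta_3534)/Q)| = phi(3534) = 1080; group ≅ (Z/3534Z)^* ≅ Z/2Z × Z/18Z × Z/30Z

The n-th cyclotomic polynomial Φ_3534(x) is the minimal polynomial of zeta_3534 over Q and has degree phi(3534) = 1080. So Q(zeta_3534) is a degree-1080 Galois extension with Galois group (Z/3534Z)^*. By CRT, (Z/3534Z)^* ≅ (Z/2Z)^* × (Z/3Z)^* × (Z/19Z)^* × (Z/31Z)^*. Each prime-power unit group is (Z/2Z)^* ≅ trivial group (order 1); (Z/3Z)^* ≅ Z/2Z; (Z/19Z)^* ≅ Z/18Z; (Z/31Z)^* ≅ Z/30Z. Hence Gal(Q(zeta_3534)/Q) ≅ Z/2Z × Z/18Z × Z/30Z.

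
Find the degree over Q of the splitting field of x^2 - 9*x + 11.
[K:Q] = 2

The discriminant of x^2 + (-9)*x + (11) is b^2 - 4c = 81 - (44) = 37. Since 37 is not a perfect square in Q, the polynomial is irreducible over Q. Its two roots generate a degree-2 extension, so [K:Q] = 2.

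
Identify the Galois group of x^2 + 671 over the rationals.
Gal(K/Q) = Z/2Z (cyclic of order 2)

x^2 + 671 is irreducible over Q since -671 is not a rational square. The splitting field Q(sqrt(-671)) has degree 2 over Q, and its unique nontrivial automorphism is sqrt(-671) ↦ -sqrt(-671). Hence Gal(Q(sqrt(-671))/Q) = Z/2Z.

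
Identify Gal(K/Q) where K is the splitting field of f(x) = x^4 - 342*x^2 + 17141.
Gal(K/Q) = V_4 (Klein four-group, Z/2Z × Z/2Z)

f factors as (x^2 - 281)(x^2 - 61), so the splitting field is K = Q(sqrt(281), sqrt(61)). The elements 281, 61, 17141 are all non-squares in Q, so sqrt(281) and sqrt(61) generate independent quadratic extensions. Thus [K:Q] = 4 and Gal(K/Q) is generated by the two order-2 automorphisms sqrt(281) ↦ -sqrt(281) and sqrt(61) ↦ -sqrt(61), giving V_4.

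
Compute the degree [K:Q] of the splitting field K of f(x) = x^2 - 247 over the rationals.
[K:Q] = 2

The polynomial x^2 - 247 is irreducible over Q since 247 is not a perfect square. Its splitting field is Q(sqrt(247)), which has degree 2 over Q.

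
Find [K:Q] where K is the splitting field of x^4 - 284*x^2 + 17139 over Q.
[K:Q] = 4

f factors as (x^2 - 87)(x^2 - 197); the splitting field is K = Q(sqrt(87), sqrt(197)). Since 87, 197, and 17139 are all non-squares in Q, the three subfields Q(sqrt(87)), Q(sqrt(197)), Q(sqrt(17139)) are distinct degree-2 extensions, so [K:Q] = 4 (Klein four Galois group).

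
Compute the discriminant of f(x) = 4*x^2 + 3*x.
Δ = 9

For a quadratic a x^2 + b x + c the discriminant is Δ = b^2 - 4ac = (3)^2 - 4*(4)*(0) = 9 - (0) = 9.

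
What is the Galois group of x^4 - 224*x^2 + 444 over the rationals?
Gal(K/Q) = V_4 (Klein four-group, Z/2Z × Z/2Z)

f factors as (x^2 - 222)(x^2 - 2), so the splitting field is K = Q(sqrt(222), sqrt(2)). The elements 222, 2, 444 are all non-squares in Q, so sqrt(222) and sqrt(2) generate independent quadratic extensions. Thus [K:Q] = 4 and Gal(K/Q) is generated by the two order-2 automorphisms sqrt(222) ↦ -sqrt(222) and sqrt(2) ↦ -sqrt(2), giving V_4.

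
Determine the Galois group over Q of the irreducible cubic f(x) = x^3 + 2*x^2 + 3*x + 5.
Gal(K/Q) = S_3 (symmetric group of order 6)

Compute the discriminant of x^3 + (2)*x^2 + (3)*x + (5): Δ = -367. Since Δ is not a rational square, the Galois group is not contained in A_3; it must be the full S_3 (irreducibility of the cubic rules out anything smaller).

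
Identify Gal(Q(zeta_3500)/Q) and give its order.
|Gal(Q(zeta_3500)/Q)| = phi(3500) = 1200; group ≅ (Z/3500Z)^* ≅ Z/2Z × Z/6Z × Z/100Z

The n-th cyclotomic polynomial Φ_3500(x) is the minimal polynomial of zeta_3500 over Q and has degree phi(3500) = 1200. So Q(zeta_3500) is a degree-1200 Galois extension with Galois group (Z/3500Z)^*. By CRT, (Z/3500Z)^* ≅ (Z/4Z)^* × (Z/125Z)^* × (Z/7Z)^*. Each prime-power unit group is (Z/4Z)^* ≅ Z/2Z; (Z/125Z)^* ≅ Z/100Z; (Z/7Z)^* ≅ Z/6Z. Hence Gal(Q(zeta_3500)/Q) ≅ Z/2Z × Z/6Z × Z/100Z.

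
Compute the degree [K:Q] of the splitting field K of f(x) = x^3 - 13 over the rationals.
[K:Q] = 6

x^3 - 13 has one real root r = 13^(1/3) and two complex roots r*zeta_3, r*zeta_3^2 where zeta_3 = e^(2*pi*i/3). The splitting field is Q(r, zeta_3). [Q(r):Q] = 3 and [Q(zeta_3):Q] = 2 with gcd = 1, so [Q(r, zeta_3):Q] = 3 * 2 = 6.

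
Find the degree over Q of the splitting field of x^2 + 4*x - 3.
[K:Q] = 2

The discriminant of x^2 + (4)*x + (-3) is b^2 - 4c = 16 - (-12) = 28. Since 28 is not a perfect square in Q, the polynomial is irreducible over Q. Its two roots generate a degree-2 extension, so [K:Q] = 2.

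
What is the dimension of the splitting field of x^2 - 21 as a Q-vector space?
[K:Q] = 2

The polynomial x^2 - 21 is irreducible over Q since 21 is not a perfect square. Its splitting field is Q(sqrt(21)), which has degree 2 over Q.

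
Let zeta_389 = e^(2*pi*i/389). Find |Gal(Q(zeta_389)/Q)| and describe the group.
|Gal(Q(zeta_389)/Q)| = phi(389) = 388; group ≅ (Z/389Z)^* ≅ Z/388Z

The n-th cyclotomic polynomial Φ_389(x) is the minimal polynomial of zeta_389 over Q and has degree phi(389) = 388. So Q(zeta_389) is a degree-388 Galois extension with Galois group (Z/389Z)^*. (Z/389Z)^* is cyclic since 389 is an odd prime power (or 4). Hence Gal(Q(zeta_389)/Q) ≅ Z/388Z.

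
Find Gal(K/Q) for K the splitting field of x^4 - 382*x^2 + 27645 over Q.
Gal(K/Q) = V_4 (Klein four-group, Z/2Z × Z/2Z)

f factors as (x^2 - 97)(x^2 - 285), so the splitting field is K = Q(sqrt(97), sqrt(285)). The elements 97, 285, 27645 are all non-squares in Q, so sqrt(97) and sqrt(285) generate independent quadratic extensions. Thus [K:Q] = 4 and Gal(K/Q) is generated by the two order-2 automorphisms sqrt(97) ↦ -sqrt(97) and sqrt(285) ↦ -sqrt(285), giving V_4.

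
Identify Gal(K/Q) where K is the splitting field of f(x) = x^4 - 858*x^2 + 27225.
Gal(K/Q) = Z/2Z (cyclic of order 2)

f factors as (x^2 - 33)(x^2 - 825), so the splitting field is K = Q(sqrt(33), sqrt(825)). The squarefree part of 33 is 33 and the squarefree part of 825 is also 33, so sqrt(33) and sqrt(825) are both rational multiples of sqrt(33). Hence Q(sqrt(33)) = Q(sqrt(825)) = Q(sqrt(33)), and the splitting field collapses to a single degree-2 extension with Galois group Z/2Z.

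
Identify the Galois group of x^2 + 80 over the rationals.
Gal(K/Q) = Z/2Z (cyclic of order 2)

x^2 + 80 is irreducible over Q since -80 is not a rational square. The splitting field Q(sqrt(-80)) has degree 2 over Q, and its unique nontrivial automorphism is sqrt(-80) ↦ -sqrt(-80). Hence Gal(Q(sqrt(-80))/Q) = Z/2Z.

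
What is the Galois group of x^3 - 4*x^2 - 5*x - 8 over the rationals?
Gal(K/Q) = S_3 (symmetric group of order 6)

Compute the discriminant of x^3 + (-4)*x^2 + (-5)*x + (-8): Δ = -5756. Since Δ is not a rational square, the Galois group is not contained in A_3; it must be the full S_3 (irreducibility of the cubic rules out anything smaller).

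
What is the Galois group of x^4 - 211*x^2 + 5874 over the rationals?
Gal(K/Q) = V_4 (Klein four-group, Z/2Z × Z/2Z)

f factors as (x^2 - 33)(x^2 - 178), so the splitting field is K = Q(sqrt(33), sqrt(178)). The elements 33, 178, 5874 are all non-squares in Q, so sqrt(33) and sqrt(178) generate independent quadratic extensions. Thus [K:Q] = 4 and Gal(K/Q) is generated by the two order-2 automorphisms sqrt(33) ↦ -sqrt(33) and sqrt(178) ↦ -sqrt(178), giving V_4.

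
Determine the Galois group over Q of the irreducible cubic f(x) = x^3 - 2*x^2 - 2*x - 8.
Gal(K/Q) = S_3 (symmetric group of order 6)

Compute the discriminant of x^3 + (-2)*x^2 + (-2)*x + (-8): Δ = -2512. Since Δ is not a rational square, the Galois group is not contained in A_3; it must be the full S_3 (irreducibility of the cubic rules out anything smaller).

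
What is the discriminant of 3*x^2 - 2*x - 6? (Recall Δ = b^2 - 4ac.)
Δ = 76

For a quadratic a x^2 + b x + c the discriminant is Δ = b^2 - 4ac = (-2)^2 - 4*(3)*(-6) = 4 - (-72) = 76.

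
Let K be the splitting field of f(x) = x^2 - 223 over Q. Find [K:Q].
[K:Q] = 2

The polynomial x^2 - 223 is irreducible over Q since 223 is not a perfect square. Its splitting field is Q(sqrt(223)), which has degree 2 over Q.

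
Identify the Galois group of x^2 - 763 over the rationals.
Gal(K/Q) = Z/2Z (cyclic of order 2)

x^2 - 763 is irreducible over Q since 763 is not a rational square. The splitting field Q(sqrt(763)) has degree 2 over Q, and its unique nontrivial automorphism is sqrt(763) ↦ -sqrt(763). Hence Gal(Q(sqrt(763))/Q) = Z/2Z.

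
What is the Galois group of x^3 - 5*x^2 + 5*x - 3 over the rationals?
Gal(K/Q) = S_3 (symmetric group of order 6)

Compute the discriminant of x^3 + (-5)*x^2 + (5)*x + (-3): Δ = -268. Since Δ is not a rational square, the Galois group is not contained in A_3; it must be the full S_3 (irreducibility of the cubic rules out anything smaller).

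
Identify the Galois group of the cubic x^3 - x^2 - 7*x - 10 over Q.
Gal(K/Q) = S_3 (symmetric group of order 6)

Compute the discriminant of x^3 + (-1)*x^2 + (-7)*x + (-10): Δ = -2579. Since Δ is not a rational square, the Galois group is not contained in A_3; it must be the full S_3 (irreducibility of the cubic rules out anything smaller).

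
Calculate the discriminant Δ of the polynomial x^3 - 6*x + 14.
Δ = -4428

For a depressed cubic x^3 + p x + q the discriminant is Δ = -4 p^3 - 27 q^2 = -4*(-6)^3 - 27*(14)^2 = 864 - 5292 = -4428.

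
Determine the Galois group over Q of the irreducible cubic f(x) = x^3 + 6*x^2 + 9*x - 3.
Gal(K/Q) = S_3 (symmetric group of order 6)

Compute the discriminant of x^3 + (6)*x^2 + (9)*x + (-3): Δ = -567. Since Δ is not a rational square, the Galois group is not contained in A_3; it must be the full S_3 (irreducibility of the cubic rules out anything smaller).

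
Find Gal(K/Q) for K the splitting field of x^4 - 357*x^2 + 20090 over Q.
Gal(K/Q) = V_4 (Klein four-group, Z/2Z × Z/2Z)

f factors as (x^2 - 70)(x^2 - 287), so the splitting field is K = Q(sqrt(70), sqrt(287)). The elements 70, 287, 20090 are all non-squares in Q, so sqrt(70) and sqrt(287) generate independent quadratic extensions. Thus [K:Q] = 4 and Gal(K/Q) is generated by the two order-2 automorphisms sqrt(70) ↦ -sqrt(70) and sqrt(287) ↦ -sqrt(287), giving V_4.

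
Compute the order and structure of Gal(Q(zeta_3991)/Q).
|Gal(Q(zeta_3991)/Q)| = phi(3991) = 3672; group ≅ (Z/3991Z)^* ≅ Z/12Z × Z/306Z

The n-th cyclotomic polynomial Φ_3991(x) is the minimal polynomial of zeta_3991 over Q and has degree phi(3991) = 3672. So Q(zeta_3991) is a degree-3672 Galois extension with Galois group (Z/3991Z)^*. By CRT, (Z/3991Z)^* ≅ (Z/13Z)^* × (Z/307Z)^*. Each prime-power unit group is (Z/13Z)^* ≅ Z/12Z; (Z/307Z)^* ≅ Z/306Z. Hence Gal(Q(zeta_3991)/Q) ≅ Z/12Z × Z/306Z.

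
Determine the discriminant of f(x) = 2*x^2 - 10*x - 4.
Δ = 132

For a quadratic a x^2 + b x + c the discriminant is Δ = b^2 - 4ac = (-10)^2 - 4*(2)*(-4) = 100 - (-32) = 132.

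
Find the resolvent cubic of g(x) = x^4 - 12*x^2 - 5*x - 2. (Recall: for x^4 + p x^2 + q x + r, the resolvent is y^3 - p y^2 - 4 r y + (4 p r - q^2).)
h(y) = y^3 + 12*y^2 + 8*y + 71

Identify coefficients: p = -12, q = -5, r = -2.
Plug into h(y) = y^3 - p y^2 - 4 r y + (4 p r - q^2):
  h(y) = y^3 - (-12) y^2 - 4*(-2) y + (4*(-12)*(-2) - (-5)^2)
       = y^3 + (12) y^2 + (8) y + (71).
Simplifying: h(y) = y^3 + 12*y^2 + 8*y + 71.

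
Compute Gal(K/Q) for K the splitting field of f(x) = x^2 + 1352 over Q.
Gal(K/Q) = Z/2Z (cyclic of order 2)

x^2 + 1352 is irreducible over Q since -1352 is not a rational square. The splitting field Q(sqrt(-1352)) has degree 2 over Q, and its unique nontrivial automorphism is sqrt(-1352) ↦ -sqrt(-1352). Hence Gal(Q(sqrt(-1352))/Q) = Z/2Z.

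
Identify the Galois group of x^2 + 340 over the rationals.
Gal(K/Q) = Z/2Z (cyclic of order 2)

x^2 + 340 is irreducible over Q since -340 is not a rational square. The splitting field Q(sqrt(-340)) has degree 2 over Q, and its unique nontrivial automorphism is sqrt(-340) ↦ -sqrt(-340). Hence Gal(Q(sqrt(-340))/Q) = Z/2Z.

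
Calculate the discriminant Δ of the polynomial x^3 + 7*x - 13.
Δ = -5935

For a depressed cubic x^3 + p x + q the discriminant is Δ = -4 p^3 - 27 q^2 = -4*(7)^3 - 27*(-13)^2 = -1372 - 4563 = -5935.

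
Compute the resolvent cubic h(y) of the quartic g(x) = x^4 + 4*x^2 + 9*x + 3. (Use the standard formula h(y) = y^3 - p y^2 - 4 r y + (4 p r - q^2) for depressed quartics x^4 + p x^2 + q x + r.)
h(y) = y^3 - 4*y^2 - 12*y - 33

Identify coefficients: p = 4, q = 9, r = 3.
Plug into h(y) = y^3 - p y^2 - 4 r y + (4 p r - q^2):
  h(y) = y^3 - (4) y^2 - 4*(3) y + (4*(4)*(3) - (9)^2)
       = y^3 + (-4) y^2 + (-12) y + (-33).
Simplifying: h(y) = y^3 - 4*y^2 - 12*y - 33.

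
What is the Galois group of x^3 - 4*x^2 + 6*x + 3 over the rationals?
Gal(K/Q) = S_3 (symmetric group of order 6)

Compute the discriminant of x^3 + (-4)*x^2 + (6)*x + (3): Δ = -1059. Since Δ is not a rational square, the Galois group is not contained in A_3; it must be the full S_3 (irreducibility of the cubic rules out anything smaller).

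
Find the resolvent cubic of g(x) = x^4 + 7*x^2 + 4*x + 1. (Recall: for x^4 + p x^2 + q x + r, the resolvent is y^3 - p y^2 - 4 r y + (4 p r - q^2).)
h(y) = y^3 - 7*y^2 - 4*y + 12

Identify coefficients: p = 7, q = 4, r = 1.
Plug into h(y) = y^3 - p y^2 - 4 r y + (4 p r - q^2):
  h(y) = y^3 - (7) y^2 - 4*(1) y + (4*(7)*(1) - (4)^2)
       = y^3 + (-7) y^2 + (-4) y + (12).
Simplifying: h(y) = y^3 - 7*y^2 - 4*y + 12.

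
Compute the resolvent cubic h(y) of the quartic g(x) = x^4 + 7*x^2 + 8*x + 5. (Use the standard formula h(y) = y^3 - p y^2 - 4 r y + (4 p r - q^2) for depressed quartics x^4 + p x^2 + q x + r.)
h(y) = y^3 - 7*y^2 - 20*y + 76

Identify coefficients: p = 7, q = 8, r = 5.
Plug into h(y) = y^3 - p y^2 - 4 r y + (4 p r - q^2):
  h(y) = y^3 - (7) y^2 - 4*(5) y + (4*(7)*(5) - (8)^2)
       = y^3 + (-7) y^2 + (-20) y + (76).
Simplifying: h(y) = y^3 - 7*y^2 - 20*y + 76.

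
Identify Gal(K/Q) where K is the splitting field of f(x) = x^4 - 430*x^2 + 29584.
Gal(K/Q) = Z/2Z (cyclic of order 2)

f factors as (x^2 - 86)(x^2 - 344), so the splitting field is K = Q(sqrt(86), sqrt(344)). The squarefree part of 86 is 86 and the squarefree part of 344 is also 86, so sqrt(86) and sqrt(344) are both rational multiples of sqrt(86). Hence Q(sqrt(86)) = Q(sqrt(344)) = Q(sqrt(86)), and the splitting field collapses to a single degree-2 extension with Galois group Z/2Z.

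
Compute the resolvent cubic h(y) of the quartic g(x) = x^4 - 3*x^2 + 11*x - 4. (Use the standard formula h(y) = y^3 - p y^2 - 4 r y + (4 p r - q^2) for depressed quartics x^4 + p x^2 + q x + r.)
h(y) = y^3 + 3*y^2 + 16*y - 73

Identify coefficients: p = -3, q = 11, r = -4.
Plug into h(y) = y^3 - p y^2 - 4 r y + (4 p r - q^2):
  h(y) = y^3 - (-3) y^2 - 4*(-4) y + (4*(-3)*(-4) - (11)^2)
       = y^3 + (3) y^2 + (16) y + (-73).
Simplifying: h(y) = y^3 + 3*y^2 + 16*y - 73.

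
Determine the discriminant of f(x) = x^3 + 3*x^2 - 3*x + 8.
Δ = -3699

For x^3 + a x^2 + b x + c the discriminant is Δ = 18 a b c - 4 a^3 c + a^2 b^2 - 4 b^3 - 27 c^2.
Plug a = 3, b = -3, c = 8:
  18*(3)*(-3)*(8) - 4*(3)^3*(8) + (3)^2*(-3)^2 - 4*(-3)^3 - 27*(8)^2
  = -1296 + (-864) + 81 + (108) + (-1728)
  = -3699.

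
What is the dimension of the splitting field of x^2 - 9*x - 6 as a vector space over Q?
[K:Q] = 2

The discriminant of x^2 + (-9)*x + (-6) is b^2 - 4c = 81 - (-24) = 105. Since 105 is not a perfect square in Q, the polynomial is irreducible over Q. Its two roots generate a degree-2 extension, so [K:Q] = 2.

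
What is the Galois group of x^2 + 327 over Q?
Gal(K/Q) = Z/2Z (cyclic of order 2)

x^2 + 327 is irreducible over Q since -327 is not a rational square. The splitting field Q(sqrt(-327)) has degree 2 over Q, and its unique nontrivial automorphism is sqrt(-327) ↦ -sqrt(-327). Hence Gal(Q(sqrt(-327))/Q) = Z/2Z.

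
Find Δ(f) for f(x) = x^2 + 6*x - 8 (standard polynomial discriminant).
Δ = 68

For a quadratic a x^2 + b x + c the discriminant is Δ = b^2 - 4ac = (6)^2 - 4*(1)*(-8) = 36 - (-32) = 68.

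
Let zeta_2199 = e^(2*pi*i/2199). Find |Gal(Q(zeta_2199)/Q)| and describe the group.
|Gal(Q(zeta_2199)/Q)| = phi(2199) = 1464; group ≅ (Z/2199Z)^* ≅ Z/2Z × Z/732Z

The n-th cyclotomic polynomial Φ_2199(x) is the minimal polynomial of zeta_2199 over Q and has degree phi(2199) = 1464. So Q(zeta_2199) is a degree-1464 Galois extension with Galois group (Z/2199Z)^*. By CRT, (Z/2199Z)^* ≅ (Z/3Z)^* × (Z/733Z)^*. Each prime-power unit group is (Z/3Z)^* ≅ Z/2Z; (Z/733Z)^* ≅ Z/732Z. Hence Gal(Q(zeta_2199)/Q) ≅ Z/2Z × Z/732Z.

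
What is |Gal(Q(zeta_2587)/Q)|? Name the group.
|Gal(Q(zeta_2587)/Q)| = phi(2587) = 2376; group ≅ (Z/2587Z)^* ≅ Z/12Z × Z/198Z

The n-th cyclotomic polynomial Φ_2587(x) is the minimal polynomial of zeta_2587 over Q and has degree phi(2587) = 2376. So Q(zeta_2587) is a degree-2376 Galois extension with Galois group (Z/2587Z)^*. By CRT, (Z/2587Z)^* ≅ (Z/13Z)^* × (Z/199Z)^*. Each prime-power unit group is (Z/13Z)^* ≅ Z/12Z; (Z/199Z)^* ≅ Z/198Z. Hence Gal(Q(zeta_2587)/Q) ≅ Z/12Z × Z/198Z.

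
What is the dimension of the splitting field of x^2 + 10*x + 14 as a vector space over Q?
[K:Q] = 2

The discriminant of x^2 + (10)*x + (14) is b^2 - 4c = 100 - (56) = 44. Since 44 is not a perfect square in Q, the polynomial is irreducible over Q. Its two roots generate a degree-2 extension, so [K:Q] = 2.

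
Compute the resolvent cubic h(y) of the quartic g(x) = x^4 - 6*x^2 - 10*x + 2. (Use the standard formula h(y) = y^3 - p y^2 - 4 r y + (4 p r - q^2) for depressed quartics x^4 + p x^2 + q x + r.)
h(y) = y^3 + 6*y^2 - 8*y - 148

Identify coefficients: p = -6, q = -10, r = 2.
Plug into h(y) = y^3 - p y^2 - 4 r y + (4 p r - q^2):
  h(y) = y^3 - (-6) y^2 - 4*(2) y + (4*(-6)*(2) - (-10)^2)
       = y^3 + (6) y^2 + (-8) y + (-148).
Simplifying: h(y) = y^3 + 6*y^2 - 8*y - 148.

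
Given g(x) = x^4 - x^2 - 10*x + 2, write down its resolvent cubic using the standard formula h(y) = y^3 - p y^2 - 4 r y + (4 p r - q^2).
h(y) = y^3 + y^2 - 8*y - 108

Identify coefficients: p = -1, q = -10, r = 2.
Plug into h(y) = y^3 - p y^2 - 4 r y + (4 p r - q^2):
  h(y) = y^3 - (-1) y^2 - 4*(2) y + (4*(-1)*(2) - (-10)^2)
       = y^3 + (1) y^2 + (-8) y + (-108).
Simplifying: h(y) = y^3 + y^2 - 8*y - 108.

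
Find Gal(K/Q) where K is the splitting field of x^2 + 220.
Gal(K/Q) = Z/2Z (cyclic of order 2)

x^2 + 220 is irreducible over Q since -220 is not a rational square. The splitting field Q(sqrt(-220)) has degree 2 over Q, and its unique nontrivial automorphism is sqrt(-220) ↦ -sqrt(-220). Hence Gal(Q(sqrt(-220))/Q) = Z/2Z.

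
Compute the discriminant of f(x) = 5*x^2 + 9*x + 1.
Δ = 61

For a quadratic a x^2 + b x + c the discriminant is Δ = b^2 - 4ac = (9)^2 - 4*(5)*(1) = 81 - (20) = 61.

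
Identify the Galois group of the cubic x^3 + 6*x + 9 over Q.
Gal(K/Q) = S_3 (symmetric group of order 6)

Compute the discriminant of x^3 + (0)*x^2 + (6)*x + (9): Δ = -3051. Since Δ is not a rational square, the Galois group is not contained in A_3; it must be the full S_3 (irreducibility of the cubic rules out anything smaller).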